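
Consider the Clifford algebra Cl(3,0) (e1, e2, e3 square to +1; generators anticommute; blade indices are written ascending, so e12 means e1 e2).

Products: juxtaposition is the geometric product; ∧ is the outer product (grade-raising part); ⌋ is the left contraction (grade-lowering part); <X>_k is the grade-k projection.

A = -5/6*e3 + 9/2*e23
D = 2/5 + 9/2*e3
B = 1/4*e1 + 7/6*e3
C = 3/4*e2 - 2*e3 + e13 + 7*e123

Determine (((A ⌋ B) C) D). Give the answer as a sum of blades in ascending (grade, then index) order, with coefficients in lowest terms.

step 1: -35/36
step 2: -35/48*e2 + 35/18*e3 - 35/36*e13 - 245/36*e123
step 3: 35/4 - 35/8*e1 - 7/24*e2 + 7/9*e3 - 245/8*e12 - 7/18*e13 - 105/32*e23 - 49/18*e123
Answer: 35/4 - 35/8*e1 - 7/24*e2 + 7/9*e3 - 245/8*e12 - 7/18*e13 - 105/32*e23 - 49/18*e123


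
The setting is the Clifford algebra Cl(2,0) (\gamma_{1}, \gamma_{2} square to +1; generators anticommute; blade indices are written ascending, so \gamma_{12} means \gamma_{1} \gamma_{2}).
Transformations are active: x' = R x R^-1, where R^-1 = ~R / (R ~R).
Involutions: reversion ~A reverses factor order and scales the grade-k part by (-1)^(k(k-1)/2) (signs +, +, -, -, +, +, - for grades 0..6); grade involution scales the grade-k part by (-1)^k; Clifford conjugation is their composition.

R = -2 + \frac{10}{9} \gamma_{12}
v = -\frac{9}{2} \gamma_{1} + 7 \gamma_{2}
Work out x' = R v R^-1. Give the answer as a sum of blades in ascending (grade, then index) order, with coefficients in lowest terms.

~R = -2 - \frac{10}{9} \gamma_{12}, and R ~R = \frac{424}{81}, so R^-1 = ~R / (\frac{424}{81}).
R v = \frac{151}{9} \gamma_{1} - 9 \gamma_{2}
Answer: -\frac{441}{53} \gamma_{1} - \frac{13}{106} \gamma_{2}


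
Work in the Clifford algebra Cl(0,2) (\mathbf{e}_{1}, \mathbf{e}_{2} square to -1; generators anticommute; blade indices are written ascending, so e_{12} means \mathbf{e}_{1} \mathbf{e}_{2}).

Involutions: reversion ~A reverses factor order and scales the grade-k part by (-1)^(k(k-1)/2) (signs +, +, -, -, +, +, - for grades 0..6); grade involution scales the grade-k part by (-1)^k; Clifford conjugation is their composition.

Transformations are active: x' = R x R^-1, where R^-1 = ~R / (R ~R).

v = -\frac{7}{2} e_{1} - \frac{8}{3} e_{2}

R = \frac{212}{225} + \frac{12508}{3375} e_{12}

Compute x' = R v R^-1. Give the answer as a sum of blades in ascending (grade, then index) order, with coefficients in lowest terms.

~R = \frac{212}{225} - \frac{12508}{3375} e_{12}, and R ~R = \frac{166562464}{11390625}, so R^-1 = ~R / (\frac{166562464}{11390625}).
R v = \frac{66674}{10125} e_{1} - \frac{52258}{3375} e_{2}
Answer: \frac{474}{109} e_{1} + \frac{439}{654} e_{2}


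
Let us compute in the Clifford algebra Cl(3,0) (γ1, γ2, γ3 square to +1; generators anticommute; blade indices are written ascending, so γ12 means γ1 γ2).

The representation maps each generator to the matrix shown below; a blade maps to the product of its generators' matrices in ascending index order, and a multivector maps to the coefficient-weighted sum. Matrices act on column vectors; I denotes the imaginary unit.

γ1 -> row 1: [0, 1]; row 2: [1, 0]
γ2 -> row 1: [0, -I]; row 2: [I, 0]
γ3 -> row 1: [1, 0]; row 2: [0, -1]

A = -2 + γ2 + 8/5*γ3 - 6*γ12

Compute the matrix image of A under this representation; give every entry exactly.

Bivector images (products of the table entries): rho(γ12) = rho(γ1)rho(γ2) = row 1: [I, 0]; row 2: [0, -I].
M = (-2)*1 + (1)*rho(γ2) + (8/5)*rho(γ3) + (-6)*rho(γ12), summed entrywise (1 is the identity matrix):
Answer: row 1: [-2/5 - 6*I, -I]; row 2: [I, -18/5 + 6*I]


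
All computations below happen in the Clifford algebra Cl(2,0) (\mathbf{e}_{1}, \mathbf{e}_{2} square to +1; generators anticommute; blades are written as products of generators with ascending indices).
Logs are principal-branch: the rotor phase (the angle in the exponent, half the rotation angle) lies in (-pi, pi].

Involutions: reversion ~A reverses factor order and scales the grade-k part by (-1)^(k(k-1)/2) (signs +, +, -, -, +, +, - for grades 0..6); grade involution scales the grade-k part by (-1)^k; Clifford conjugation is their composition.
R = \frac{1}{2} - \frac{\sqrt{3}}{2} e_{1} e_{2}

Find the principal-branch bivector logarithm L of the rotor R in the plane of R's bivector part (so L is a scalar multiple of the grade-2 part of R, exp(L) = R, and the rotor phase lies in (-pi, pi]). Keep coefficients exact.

The scalar part of R is \frac{1}{2}, which fixes the principal-branch rotor phase; the unit plane is then the bivector part divided by the sine of that phase, and L is that plane scaled by the phase.
Concretely: cos(phase) = \frac{1}{2} gives phase = ±\frac{\pi}{3}, and since phase/sin(phase) is even the sign is immaterial: L = (phase/sin(phase)) * <R>_2 = (\frac{2 \sqrt{3} \pi}{9}) * <R>_2.
Answer: - \frac{\pi}{3} e_{1} e_{2}


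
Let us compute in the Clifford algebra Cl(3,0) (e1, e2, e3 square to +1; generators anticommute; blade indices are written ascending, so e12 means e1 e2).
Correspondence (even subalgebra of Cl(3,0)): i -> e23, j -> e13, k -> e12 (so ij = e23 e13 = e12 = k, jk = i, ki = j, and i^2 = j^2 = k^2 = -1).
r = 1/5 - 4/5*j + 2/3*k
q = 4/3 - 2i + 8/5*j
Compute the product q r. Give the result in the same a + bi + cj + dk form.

In blades: q = 4/3 + 8/5*e13 - 2*e23, r = 1/5 + 2/3*e12 - 4/5*e13.
Distribute q over r term by term (generator squares from the signature, products reordered to ascending indices): (4/3)*r = 4/15 + 8/9*e12 - 16/15*e13; (8/5*e13)*r = 32/25 + 8/25*e13 + 16/15*e23; (-2*e23)*r = 8/5*e12 + 4/3*e13 - 2/5*e23.
Sum: 116/75 + 112/45*e12 + 44/75*e13 + 2/3*e23; translating back through the correspondence:
Answer: 116/75 + 2/3*i + 44/75*j + 112/45*k


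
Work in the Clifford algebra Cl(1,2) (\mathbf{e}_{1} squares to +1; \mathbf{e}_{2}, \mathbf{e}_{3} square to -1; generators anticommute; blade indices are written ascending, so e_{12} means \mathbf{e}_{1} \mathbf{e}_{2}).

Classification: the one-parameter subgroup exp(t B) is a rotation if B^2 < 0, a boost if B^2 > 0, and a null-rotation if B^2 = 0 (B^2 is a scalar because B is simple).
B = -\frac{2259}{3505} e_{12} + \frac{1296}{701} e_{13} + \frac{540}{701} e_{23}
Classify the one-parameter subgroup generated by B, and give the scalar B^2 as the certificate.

B^2 term by term: the squares give (-\frac{2259}{3505})^2*(e_{12})^2 + (\frac{1296}{701})^2*(e_{13})^2 + (\frac{540}{701})^2*(e_{23})^2 = \frac{5103081}{12285025}*(+1) + \frac{1679616}{491401}*(+1) + \frac{291600}{491401}*(-1) = \frac{81}{25} (each basis 2-blade squares to minus the product of its generators' squares); cross terms between blades sharing an index anticommute and cancel. So B^2 = \frac{81}{25}.
Answer: boost, certificate B^2 = \frac{81}{25}. Note: conjugating B changes its blade decomposition but never the scalar B^2 = \frac{81}{25}, whose sign settles the classification.


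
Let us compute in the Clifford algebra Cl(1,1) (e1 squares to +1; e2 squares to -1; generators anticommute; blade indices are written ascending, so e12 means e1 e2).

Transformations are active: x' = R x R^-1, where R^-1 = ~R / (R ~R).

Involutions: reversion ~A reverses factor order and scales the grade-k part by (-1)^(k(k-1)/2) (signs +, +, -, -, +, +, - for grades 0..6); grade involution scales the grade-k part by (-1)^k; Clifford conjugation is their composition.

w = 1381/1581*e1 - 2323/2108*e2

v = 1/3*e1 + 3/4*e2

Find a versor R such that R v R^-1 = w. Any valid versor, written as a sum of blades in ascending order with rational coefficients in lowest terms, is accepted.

The midline construction: v and w both square to -65/144, so reflecting in their sum 636/527*e1 - 371/1054*e2 exchanges them.
Answer: 636/527*e1 - 371/1054*e2


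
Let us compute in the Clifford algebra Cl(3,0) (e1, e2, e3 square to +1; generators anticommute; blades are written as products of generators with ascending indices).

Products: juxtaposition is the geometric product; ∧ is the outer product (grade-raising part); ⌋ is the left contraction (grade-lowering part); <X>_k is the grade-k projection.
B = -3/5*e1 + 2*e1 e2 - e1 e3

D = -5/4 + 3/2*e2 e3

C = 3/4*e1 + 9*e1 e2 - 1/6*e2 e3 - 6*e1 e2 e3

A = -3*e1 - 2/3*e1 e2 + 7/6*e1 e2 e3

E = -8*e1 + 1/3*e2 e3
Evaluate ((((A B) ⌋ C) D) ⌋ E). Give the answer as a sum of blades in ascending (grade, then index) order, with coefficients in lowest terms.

step 1: 47/15 - 227/30*e2 + 2/3*e3 - 41/30*e2 e3
step 2: -41/180 + 249/4*e1 + 1/9*e2 + 227/180*e3 + 121/5*e1 e2 - 227/5*e1 e3 - 47/90*e2 e3 - 94/5*e1 e2 e3
step 3: 769/720 - 3969/80*e1 - 731/360*e2 - 203/144*e3 + 757/20*e1 e2 + 1861/20*e1 e3 + 14/45*e2 e3 + 935/8*e1 e2 e3
step 4: 21427/54 - 769/90*e1 + 203/432*e2 - 731/1080*e3 + 769/2160*e2 e3
Answer: 21427/54 - 769/90*e1 + 203/432*e2 - 731/1080*e3 + 769/2160*e2 e3


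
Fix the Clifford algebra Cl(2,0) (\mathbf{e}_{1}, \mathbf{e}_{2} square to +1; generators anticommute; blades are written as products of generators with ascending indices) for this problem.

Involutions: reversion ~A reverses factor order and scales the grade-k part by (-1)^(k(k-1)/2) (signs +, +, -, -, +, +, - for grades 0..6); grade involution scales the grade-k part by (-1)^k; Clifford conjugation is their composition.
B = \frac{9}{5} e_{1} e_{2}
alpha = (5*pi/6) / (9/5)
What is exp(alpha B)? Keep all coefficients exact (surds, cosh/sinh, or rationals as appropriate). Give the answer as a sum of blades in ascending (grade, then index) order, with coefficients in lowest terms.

B^2 = (\frac{9}{5})^2*(e_{1} e_{2})^2 = \frac{81}{25}*(-1) = -\frac{81}{25} (a basis 2-blade squares to minus the product of its generators' squares).
B^2 = -\frac{81}{25} — the negative square puts this in the circular regime; l = \frac{9}{5}, alpha*l = \frac{5 \pi}{6}, so exp(alpha B) = cos(\frac{5 \pi}{6}) + (sin(\frac{5 \pi}{6})/(\frac{9}{5}))*B = - \frac{\sqrt{3}}{2} + (\frac{5}{18})*B.
Answer: - \frac{\sqrt{3}}{2} + \frac{1}{2} e_{1} e_{2}


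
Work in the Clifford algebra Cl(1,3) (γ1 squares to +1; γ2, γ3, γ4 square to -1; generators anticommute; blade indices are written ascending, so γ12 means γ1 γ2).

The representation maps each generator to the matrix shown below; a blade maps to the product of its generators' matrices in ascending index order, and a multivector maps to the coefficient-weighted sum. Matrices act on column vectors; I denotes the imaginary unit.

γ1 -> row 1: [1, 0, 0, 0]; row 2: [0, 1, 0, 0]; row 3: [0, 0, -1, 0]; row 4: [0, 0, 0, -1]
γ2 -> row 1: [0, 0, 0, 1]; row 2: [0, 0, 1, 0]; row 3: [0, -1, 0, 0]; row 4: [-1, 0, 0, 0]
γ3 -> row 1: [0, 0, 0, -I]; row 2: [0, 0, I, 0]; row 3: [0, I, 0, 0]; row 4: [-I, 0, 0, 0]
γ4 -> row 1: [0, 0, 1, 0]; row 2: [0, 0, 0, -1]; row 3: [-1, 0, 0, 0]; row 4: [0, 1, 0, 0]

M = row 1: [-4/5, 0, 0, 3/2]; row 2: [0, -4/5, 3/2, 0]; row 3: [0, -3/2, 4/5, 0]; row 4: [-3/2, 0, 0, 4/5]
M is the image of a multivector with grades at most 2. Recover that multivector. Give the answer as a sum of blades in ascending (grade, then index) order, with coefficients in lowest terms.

Method: the blade images are trace-orthogonal — tr(rho(e_A) rho(e_B)^-1) = 4 if A = B and 0 otherwise — and rho(e_A)^-1 = (e_A)^2 * rho(e_A) with (e_A)^2 = +1 or -1, so the coefficient of e_A in the preimage is (e_A)^2 * tr(M rho(e_A))/4.
Nonzero projections over blades of grade <= 2: γ1: (γ1)^2 = +1, tr(M rho(γ1)) = -16/5, coefficient -4/5; γ2: (γ2)^2 = -1, tr(M rho(γ2)) = -6, coefficient 3/2. Every other blade of grade <= 2 projects to 0.
Answer: -4/5*γ1 + 3/2*γ2


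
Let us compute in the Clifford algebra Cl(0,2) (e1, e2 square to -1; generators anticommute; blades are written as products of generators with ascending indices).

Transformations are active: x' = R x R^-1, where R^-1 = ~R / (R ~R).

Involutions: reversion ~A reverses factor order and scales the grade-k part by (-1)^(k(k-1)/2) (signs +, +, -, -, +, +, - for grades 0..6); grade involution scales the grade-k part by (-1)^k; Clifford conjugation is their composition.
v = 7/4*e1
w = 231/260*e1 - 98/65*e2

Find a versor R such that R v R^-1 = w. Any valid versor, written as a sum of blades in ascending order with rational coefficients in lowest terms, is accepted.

A norm check does it: q(v) = q(w) = -49/16, hence R = v + w = 343/130*e1 - 98/65*e2 realises the map — parallel part kept, (v - w)/2 negated, v carried to w.
Answer: 343/130*e1 - 98/65*e2


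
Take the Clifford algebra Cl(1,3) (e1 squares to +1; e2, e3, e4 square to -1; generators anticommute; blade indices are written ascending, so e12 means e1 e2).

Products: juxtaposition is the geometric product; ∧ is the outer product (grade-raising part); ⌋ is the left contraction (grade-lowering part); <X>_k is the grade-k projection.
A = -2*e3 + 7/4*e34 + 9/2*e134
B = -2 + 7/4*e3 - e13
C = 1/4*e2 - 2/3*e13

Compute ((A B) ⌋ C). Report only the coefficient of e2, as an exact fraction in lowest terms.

step 1: 7/2 + 2*e1 + 4*e3 - 23/16*e4 + 49/8*e14 - 7/2*e34 - 9*e134
step 2: -8/3*e1 + 7/8*e2 - 4/3*e3 - 7/3*e13
Answer: 7/8


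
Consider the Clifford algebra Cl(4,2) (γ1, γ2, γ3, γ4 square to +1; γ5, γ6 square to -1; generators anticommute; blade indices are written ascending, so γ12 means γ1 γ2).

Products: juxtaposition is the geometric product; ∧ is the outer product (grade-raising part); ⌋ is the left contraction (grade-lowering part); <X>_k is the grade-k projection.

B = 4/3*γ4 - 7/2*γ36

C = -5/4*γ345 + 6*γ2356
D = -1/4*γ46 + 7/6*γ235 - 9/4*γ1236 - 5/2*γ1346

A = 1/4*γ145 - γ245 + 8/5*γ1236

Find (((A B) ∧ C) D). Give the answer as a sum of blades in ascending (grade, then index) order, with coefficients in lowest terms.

step 1: -28/5*γ12 - 1/3*γ15 + 4/3*γ25 - 32/15*γ12346 - 7/8*γ13456 + 7/2*γ23456
step 2: 7*γ12345
step 3: 49/6*γ14 + 35/2*γ256 + 63/4*γ456 + 7/4*γ12356
Answer: 49/6*γ14 + 35/2*γ256 + 63/4*γ456 + 7/4*γ12356


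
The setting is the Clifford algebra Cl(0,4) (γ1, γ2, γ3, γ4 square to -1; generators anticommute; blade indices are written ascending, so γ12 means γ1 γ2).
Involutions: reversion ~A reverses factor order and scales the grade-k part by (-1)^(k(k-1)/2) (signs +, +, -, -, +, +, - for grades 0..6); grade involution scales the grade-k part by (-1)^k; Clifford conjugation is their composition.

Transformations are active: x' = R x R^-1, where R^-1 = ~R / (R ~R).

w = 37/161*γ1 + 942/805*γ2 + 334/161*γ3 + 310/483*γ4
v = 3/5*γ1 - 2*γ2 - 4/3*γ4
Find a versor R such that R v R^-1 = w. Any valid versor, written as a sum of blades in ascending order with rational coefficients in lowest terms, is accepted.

Key observation: q(v) = q(w) = -1381/225 (sandwiches preserve the norm), so R = v + w = 668/805*γ1 - 668/805*γ2 + 334/161*γ3 - 334/483*γ4 works whenever it is invertible — the component of v along it is kept and (v - w)/2 reverses, sending v to w.
Answer: 668/805*γ1 - 668/805*γ2 + 334/161*γ3 - 334/483*γ4


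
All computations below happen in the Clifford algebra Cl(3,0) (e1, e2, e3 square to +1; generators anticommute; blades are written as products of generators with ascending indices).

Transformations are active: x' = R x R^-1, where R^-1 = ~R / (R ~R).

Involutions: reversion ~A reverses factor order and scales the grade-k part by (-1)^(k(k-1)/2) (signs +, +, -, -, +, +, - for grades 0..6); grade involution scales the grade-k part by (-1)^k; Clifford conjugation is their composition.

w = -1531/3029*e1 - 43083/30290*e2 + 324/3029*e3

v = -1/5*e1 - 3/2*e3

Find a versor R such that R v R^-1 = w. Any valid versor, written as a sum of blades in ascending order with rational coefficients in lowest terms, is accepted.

Construction: equal norms (both 229/100) license R = v + w = -10684/15145*e1 - 43083/30290*e2 - 8439/6058*e3 — nothing changes along that direction, while (v - w)/2 changes sign, so v maps onto w.
Answer: -10684/15145*e1 - 43083/30290*e2 - 8439/6058*e3


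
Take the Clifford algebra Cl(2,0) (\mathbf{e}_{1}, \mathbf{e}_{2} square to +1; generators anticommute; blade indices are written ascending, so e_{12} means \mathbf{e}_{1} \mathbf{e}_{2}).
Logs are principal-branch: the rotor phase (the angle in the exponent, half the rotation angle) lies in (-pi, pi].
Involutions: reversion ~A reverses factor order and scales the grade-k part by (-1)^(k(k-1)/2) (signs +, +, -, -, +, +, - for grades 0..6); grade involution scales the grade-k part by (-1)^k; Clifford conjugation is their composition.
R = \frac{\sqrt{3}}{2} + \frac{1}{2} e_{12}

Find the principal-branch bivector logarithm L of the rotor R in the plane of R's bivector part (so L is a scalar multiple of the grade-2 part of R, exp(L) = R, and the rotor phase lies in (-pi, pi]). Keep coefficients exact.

The scalar part of R is \frac{\sqrt{3}}{2}, so the principal-branch rotor phase is pinned; divide the bivector part by its sine to get the unit plane — L is the phase times that plane.
Concretely: cos(phase) = \frac{\sqrt{3}}{2} gives phase = ±\frac{\pi}{6}, and since phase/sin(phase) is even the sign is immaterial: L = (phase/sin(phase)) * <R>_2 = (\frac{\pi}{3}) * <R>_2.
Answer: \frac{\pi}{6} e_{12}


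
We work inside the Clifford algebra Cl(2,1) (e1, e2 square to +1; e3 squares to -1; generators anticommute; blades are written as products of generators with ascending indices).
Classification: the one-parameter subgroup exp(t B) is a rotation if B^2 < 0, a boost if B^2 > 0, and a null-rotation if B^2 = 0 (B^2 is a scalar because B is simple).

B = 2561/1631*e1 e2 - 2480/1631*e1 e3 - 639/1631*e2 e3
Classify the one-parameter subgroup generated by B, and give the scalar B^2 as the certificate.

B^2 term by term: the squares give (2561/1631)^2*(e1 e2)^2 + (-2480/1631)^2*(e1 e3)^2 + (-639/1631)^2*(e2 e3)^2 = 6558721/2660161*(-1) + 6150400/2660161*(+1) + 408321/2660161*(+1) = 0 (each basis 2-blade squares to minus the product of its generators' squares); cross terms between blades sharing an index anticommute and cancel. So B^2 = 0.
Answer: null-rotation, certificate B^2 = 0. Why this suffices: the scalar 0 survives any versor conjugation, so its sign alone determines the class however B is presented.


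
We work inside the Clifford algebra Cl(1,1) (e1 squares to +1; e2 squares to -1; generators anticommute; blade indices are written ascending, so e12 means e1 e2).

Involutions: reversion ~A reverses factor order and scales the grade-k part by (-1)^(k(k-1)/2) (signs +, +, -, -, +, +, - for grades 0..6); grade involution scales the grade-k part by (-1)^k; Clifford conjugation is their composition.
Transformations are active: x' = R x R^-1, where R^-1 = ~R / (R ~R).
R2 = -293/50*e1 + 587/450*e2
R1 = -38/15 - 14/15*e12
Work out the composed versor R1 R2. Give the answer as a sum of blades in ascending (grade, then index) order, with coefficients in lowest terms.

Distribute over the terms of R1 (each basis-blade product reordered to ascending indices, repeated generators contracted through their squares):
(-38/15) R2 = 5567/375*e1 - 11153/3375*e2
(-14/15*e12) R2 = 4109/3375*e1 - 2051/375*e2
Summing the partial products and collecting blades:
Answer: 54212/3375*e1 - 29612/3375*e2


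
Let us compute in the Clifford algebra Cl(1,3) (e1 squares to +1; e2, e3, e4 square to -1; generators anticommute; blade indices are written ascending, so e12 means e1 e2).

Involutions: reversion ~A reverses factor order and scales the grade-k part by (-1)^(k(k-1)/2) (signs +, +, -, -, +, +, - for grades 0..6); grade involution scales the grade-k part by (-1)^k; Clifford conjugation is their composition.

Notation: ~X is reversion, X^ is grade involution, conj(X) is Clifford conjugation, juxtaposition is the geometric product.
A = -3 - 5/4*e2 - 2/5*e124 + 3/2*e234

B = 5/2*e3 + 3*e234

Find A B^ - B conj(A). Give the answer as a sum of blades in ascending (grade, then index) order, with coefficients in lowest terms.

first term: -9/2 + 15/2*e3 + 6/5*e13 + 25/8*e23 - 15/4*e24 - 15/4*e34 + 9*e234 - e1234
second term: 9/2 - 15/2*e3 + 6/5*e13 - 25/8*e23 + 15/4*e24 - 15/4*e34 - 9*e234 - e1234
Answer: -9 + 15*e3 + 25/4*e23 - 15/2*e24 + 18*e234


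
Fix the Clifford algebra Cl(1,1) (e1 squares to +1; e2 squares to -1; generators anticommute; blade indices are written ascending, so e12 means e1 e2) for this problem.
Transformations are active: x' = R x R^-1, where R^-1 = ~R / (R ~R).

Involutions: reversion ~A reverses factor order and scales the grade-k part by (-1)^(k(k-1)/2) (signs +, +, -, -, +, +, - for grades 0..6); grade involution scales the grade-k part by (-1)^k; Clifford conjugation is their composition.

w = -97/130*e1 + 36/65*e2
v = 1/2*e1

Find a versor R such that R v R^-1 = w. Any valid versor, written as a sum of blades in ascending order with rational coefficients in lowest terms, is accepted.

Here q(v) = q(w) = 1/4; the classical choice R = v + w = -16/65*e1 + 36/65*e2 then realises v -> w under the sandwich.
Answer: -16/65*e1 + 36/65*e2


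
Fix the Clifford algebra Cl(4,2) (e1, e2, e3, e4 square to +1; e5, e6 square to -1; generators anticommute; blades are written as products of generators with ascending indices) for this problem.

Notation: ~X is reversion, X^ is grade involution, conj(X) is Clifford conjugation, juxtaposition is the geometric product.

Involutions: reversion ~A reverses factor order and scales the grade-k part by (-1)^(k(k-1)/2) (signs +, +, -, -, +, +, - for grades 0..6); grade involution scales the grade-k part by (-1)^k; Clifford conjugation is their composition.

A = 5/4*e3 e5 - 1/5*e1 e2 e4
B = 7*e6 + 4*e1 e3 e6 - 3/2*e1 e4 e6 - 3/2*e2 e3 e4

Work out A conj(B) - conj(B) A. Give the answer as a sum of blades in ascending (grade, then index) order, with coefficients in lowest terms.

first term: 3/10*e1 e3 + 3/10*e2 e6 - 5*e1 e5 e6 - 15/8*e2 e4 e5 - 35/4*e3 e5 e6 + 7/5*e1 e2 e4 e6 + 4/5*e2 e3 e4 e6 + 15/8*e1 e3 e4 e5 e6
second term: -3/10*e1 e3 - 3/10*e2 e6 + 5*e1 e5 e6 + 15/8*e2 e4 e5 - 35/4*e3 e5 e6 - 7/5*e1 e2 e4 e6 + 4/5*e2 e3 e4 e6 + 15/8*e1 e3 e4 e5 e6
Answer: 3/5*e1 e3 + 3/5*e2 e6 - 10*e1 e5 e6 - 15/4*e2 e4 e5 + 14/5*e1 e2 e4 e6


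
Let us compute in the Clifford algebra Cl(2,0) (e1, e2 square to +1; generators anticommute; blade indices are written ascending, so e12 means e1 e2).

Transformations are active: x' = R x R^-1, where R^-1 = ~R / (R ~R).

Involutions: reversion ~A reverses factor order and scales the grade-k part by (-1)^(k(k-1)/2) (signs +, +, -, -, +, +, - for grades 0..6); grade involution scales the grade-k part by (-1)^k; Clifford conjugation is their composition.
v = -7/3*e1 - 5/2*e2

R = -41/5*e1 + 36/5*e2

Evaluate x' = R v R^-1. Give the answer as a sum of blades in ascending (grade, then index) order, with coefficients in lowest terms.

~R = -41/5*e1 + 36/5*e2, and R ~R = 2977/25, so R^-1 = ~R / (2977/25).
R v = 17/15 + 373/10*e12
Answer: 19445/8931*e1 + 15701/5954*e2


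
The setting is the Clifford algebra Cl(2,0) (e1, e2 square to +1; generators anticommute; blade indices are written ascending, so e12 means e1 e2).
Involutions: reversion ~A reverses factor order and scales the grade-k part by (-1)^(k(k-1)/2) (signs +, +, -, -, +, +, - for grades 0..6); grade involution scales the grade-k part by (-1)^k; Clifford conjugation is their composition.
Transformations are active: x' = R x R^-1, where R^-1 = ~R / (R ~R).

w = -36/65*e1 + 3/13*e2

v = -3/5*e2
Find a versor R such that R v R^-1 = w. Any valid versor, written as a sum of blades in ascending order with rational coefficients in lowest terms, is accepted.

The midline construction: v and w both square to 9/25, so reflecting in their sum -36/65*e1 - 24/65*e2 exchanges them.
Answer: -36/65*e1 - 24/65*e2


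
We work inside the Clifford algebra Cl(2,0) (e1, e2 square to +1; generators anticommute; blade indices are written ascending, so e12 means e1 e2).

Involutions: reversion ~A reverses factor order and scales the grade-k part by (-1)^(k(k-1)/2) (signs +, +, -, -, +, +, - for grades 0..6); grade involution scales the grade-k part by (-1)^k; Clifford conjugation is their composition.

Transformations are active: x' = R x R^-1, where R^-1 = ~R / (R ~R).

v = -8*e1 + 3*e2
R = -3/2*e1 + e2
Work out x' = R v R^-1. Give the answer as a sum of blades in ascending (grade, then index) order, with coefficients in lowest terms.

~R = -3/2*e1 + e2, and R ~R = 13/4, so R^-1 = ~R / (13/4).
R v = 15 + 7/2*e12
Answer: -76/13*e1 + 81/13*e2


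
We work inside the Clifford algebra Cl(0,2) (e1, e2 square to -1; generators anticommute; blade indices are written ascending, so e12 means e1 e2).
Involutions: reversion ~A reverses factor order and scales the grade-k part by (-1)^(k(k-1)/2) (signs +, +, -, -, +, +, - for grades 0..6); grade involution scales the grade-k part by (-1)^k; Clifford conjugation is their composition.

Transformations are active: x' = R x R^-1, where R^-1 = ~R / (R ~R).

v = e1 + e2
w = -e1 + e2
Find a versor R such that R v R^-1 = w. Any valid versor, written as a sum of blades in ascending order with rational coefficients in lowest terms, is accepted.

Why this works: both vectors square to -2, so q(v) = q(w) and R = v + w = 2*e2 carries v to w — its own direction survives, the complement (v - w)/2 flips.
Answer: 2*e2


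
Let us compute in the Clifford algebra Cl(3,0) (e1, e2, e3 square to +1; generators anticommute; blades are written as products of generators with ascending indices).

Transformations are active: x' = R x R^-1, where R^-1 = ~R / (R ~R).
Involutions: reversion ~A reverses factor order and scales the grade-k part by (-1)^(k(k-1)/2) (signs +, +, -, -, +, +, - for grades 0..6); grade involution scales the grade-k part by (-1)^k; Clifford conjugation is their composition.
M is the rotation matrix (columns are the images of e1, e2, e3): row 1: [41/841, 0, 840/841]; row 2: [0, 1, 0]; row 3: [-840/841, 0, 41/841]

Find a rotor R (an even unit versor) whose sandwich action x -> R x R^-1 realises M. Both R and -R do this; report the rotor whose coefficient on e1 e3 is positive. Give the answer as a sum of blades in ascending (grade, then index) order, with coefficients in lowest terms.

Method: write R = a + b12*e1 e2 + b13*e1 e3 + b23*e2 e3 with a^2 + b12^2 + b13^2 + b23^2 = 1 (so R^-1 = ~R). Expanding the columns R e_j ~R gives tr M = 4a^2 - 1 and, from the antisymmetric part, M21 - M12 = -4a*b12, M13 - M31 = 4a*b13, M32 - M23 = -4a*b23.
Here tr M = 923/841, so a^2 = (1 + tr M)/4 = 441/841 and a = ±21/29. Taking a = 21/29: M21 - M12 = 0, M13 - M31 = 1680/841, M32 - M23 = 0, giving b12 = 0, b13 = 20/29, b23 = 0, i.e. R = 21/29 + 20/29*e1 e3.
Its e1 e3 coefficient is already positive.
Answer: 21/29 + 20/29*e1 e3. Why the constraint matters: R and -R act identically through the sandwich — M has trace 923/841 either way — so only the sign condition on e1 e3 picks one of the two preimages.


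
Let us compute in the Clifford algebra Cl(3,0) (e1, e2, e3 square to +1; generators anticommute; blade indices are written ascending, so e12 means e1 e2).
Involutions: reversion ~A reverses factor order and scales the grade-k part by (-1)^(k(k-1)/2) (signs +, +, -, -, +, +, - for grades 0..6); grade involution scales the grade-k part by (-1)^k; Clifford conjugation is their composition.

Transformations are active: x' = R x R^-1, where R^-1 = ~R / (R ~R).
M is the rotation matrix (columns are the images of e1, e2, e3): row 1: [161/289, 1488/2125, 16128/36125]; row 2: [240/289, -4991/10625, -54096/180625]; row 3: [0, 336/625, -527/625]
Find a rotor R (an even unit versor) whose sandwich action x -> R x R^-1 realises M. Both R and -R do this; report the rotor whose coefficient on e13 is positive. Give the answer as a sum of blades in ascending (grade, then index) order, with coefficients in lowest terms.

Method: write R = a + b12*e12 + b13*e13 + b23*e23 with a^2 + b12^2 + b13^2 + b23^2 = 1 (so R^-1 = ~R). Expanding the columns R e_j ~R gives tr M = 4a^2 - 1 and, from the antisymmetric part, M21 - M12 = -4a*b12, M13 - M31 = 4a*b13, M32 - M23 = -4a*b23.
Here tr M = -5461/7225, so a^2 = (1 + tr M)/4 = 441/7225 and a = ±21/85. Taking a = 21/85: M21 - M12 = 4704/36125, M13 - M31 = 16128/36125, M32 - M23 = 6048/7225, giving b12 = -56/425, b13 = 192/425, b23 = -72/85, i.e. R = 21/85 - 56/425*e12 + 192/425*e13 - 72/85*e23.
Its e13 coefficient is already positive.
Answer: 21/85 - 56/425*e12 + 192/425*e13 - 72/85*e23. Uniqueness: Spin(3) -> SO(3) maps R and -R to the same rotation of trace -5461/7225; fixing the sign of the e13 coefficient removes the ambiguity.


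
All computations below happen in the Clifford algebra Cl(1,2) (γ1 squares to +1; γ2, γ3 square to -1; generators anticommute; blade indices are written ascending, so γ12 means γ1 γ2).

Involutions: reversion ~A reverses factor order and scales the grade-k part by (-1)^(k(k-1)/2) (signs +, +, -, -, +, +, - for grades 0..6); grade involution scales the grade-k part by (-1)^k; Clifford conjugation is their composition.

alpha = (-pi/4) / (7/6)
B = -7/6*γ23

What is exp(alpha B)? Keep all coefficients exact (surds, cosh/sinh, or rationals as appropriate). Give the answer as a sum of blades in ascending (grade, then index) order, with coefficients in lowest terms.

B^2 = (-7/6)^2*(γ23)^2 = 49/36*(-1) = -49/36 (a basis 2-blade squares to minus the product of its generators' squares).
B^2 = -49/36 — the series telescopes trigonometrically here: l = 7/6, alpha*l = -pi/4, so exp(alpha B) = cos(-pi/4) + (sin(-pi/4)/(7/6))*B = sqrt(2)/2 + (-3*sqrt(2)/7)*B.
Answer: sqrt(2)/2 + sqrt(2)/2*γ23


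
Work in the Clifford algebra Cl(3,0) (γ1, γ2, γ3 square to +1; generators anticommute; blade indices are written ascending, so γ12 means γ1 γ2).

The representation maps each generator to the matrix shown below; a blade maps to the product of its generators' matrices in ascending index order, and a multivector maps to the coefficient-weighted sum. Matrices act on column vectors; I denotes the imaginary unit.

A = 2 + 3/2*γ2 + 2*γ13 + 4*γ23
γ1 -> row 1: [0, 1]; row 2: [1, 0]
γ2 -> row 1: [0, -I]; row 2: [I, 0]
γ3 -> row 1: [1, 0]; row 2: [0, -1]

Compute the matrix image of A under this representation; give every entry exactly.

Bivector images (products of the table entries): rho(γ13) = rho(γ1)rho(γ3) = row 1: [0, -1]; row 2: [1, 0]; rho(γ23) = rho(γ2)rho(γ3) = row 1: [0, I]; row 2: [I, 0].
M = (2)*1 + (3/2)*rho(γ2) + (2)*rho(γ13) + (4)*rho(γ23), summed entrywise (1 is the identity matrix):
Answer: row 1: [2, -2 + 5*I/2]; row 2: [2 + 11*I/2, 2]


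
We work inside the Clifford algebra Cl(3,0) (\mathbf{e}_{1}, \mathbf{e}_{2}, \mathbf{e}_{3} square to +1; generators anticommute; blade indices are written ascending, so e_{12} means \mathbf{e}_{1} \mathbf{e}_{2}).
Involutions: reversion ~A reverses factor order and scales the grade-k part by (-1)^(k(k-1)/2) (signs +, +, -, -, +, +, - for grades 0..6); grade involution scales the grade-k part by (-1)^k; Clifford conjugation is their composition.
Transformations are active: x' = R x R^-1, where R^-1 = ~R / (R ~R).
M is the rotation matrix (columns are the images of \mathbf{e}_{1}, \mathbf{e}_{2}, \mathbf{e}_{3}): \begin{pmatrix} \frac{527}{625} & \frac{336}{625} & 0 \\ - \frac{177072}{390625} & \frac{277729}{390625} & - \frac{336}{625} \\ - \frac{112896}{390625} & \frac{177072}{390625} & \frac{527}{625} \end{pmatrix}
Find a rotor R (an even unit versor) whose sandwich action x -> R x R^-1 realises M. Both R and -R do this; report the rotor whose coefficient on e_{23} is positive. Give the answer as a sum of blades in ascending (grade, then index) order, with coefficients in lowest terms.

Method: write R = a + b12*e_{12} + b13*e_{13} + b23*e_{23} with a^2 + b12^2 + b13^2 + b23^2 = 1 (so R^-1 = ~R). Expanding the columns R e_j ~R gives tr M = 4a^2 - 1 and, from the antisymmetric part, M21 - M12 = -4a*b12, M13 - M31 = 4a*b13, M32 - M23 = -4a*b23.
Here tr M = \frac{936479}{390625}, so a^2 = (1 + tr M)/4 = \frac{331776}{390625} and a = ±\frac{576}{625}. Taking a = \frac{576}{625}: M21 - M12 = -\frac{387072}{390625}, M13 - M31 = \frac{112896}{390625}, M32 - M23 = \frac{387072}{390625}, giving b12 = \frac{168}{625}, b13 = \frac{49}{625}, b23 = -\frac{168}{625}, i.e. R = \frac{576}{625} + \frac{168}{625} e_{12} + \frac{49}{625} e_{13} - \frac{168}{625} e_{23}.
Its e_{23} coefficient is negative, so report the other preimage -R.
Answer: -\frac{576}{625} - \frac{168}{625} e_{12} - \frac{49}{625} e_{13} + \frac{168}{625} e_{23}. Recall the cover is two-to-one: with M of trace \frac{936479}{390625}, both preimages act alike, and the stated e_{23} sign chooses the sheet.


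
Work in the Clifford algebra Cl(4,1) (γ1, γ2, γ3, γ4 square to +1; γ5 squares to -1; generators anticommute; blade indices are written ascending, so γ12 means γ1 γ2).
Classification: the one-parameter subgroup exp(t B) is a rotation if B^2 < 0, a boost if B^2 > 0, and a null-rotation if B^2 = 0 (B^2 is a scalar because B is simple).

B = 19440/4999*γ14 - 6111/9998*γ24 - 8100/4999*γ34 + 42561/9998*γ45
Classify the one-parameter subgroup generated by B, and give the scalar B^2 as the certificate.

B^2 term by term: the squares give (19440/4999)^2*(γ14)^2 + (-6111/9998)^2*(γ24)^2 + (-8100/4999)^2*(γ34)^2 + (42561/9998)^2*(γ45)^2 = 377913600/24990001*(-1) + 37344321/99960004*(-1) + 65610000/24990001*(-1) + 1811438721/99960004*(+1) = 0 (each basis 2-blade squares to minus the product of its generators' squares); cross terms between blades sharing an index anticommute and cancel. So B^2 = 0.
Answer: null-rotation, certificate B^2 = 0. The invariant at work: B^2 = 0 is unchanged by conjugation, hence its sign classifies the subgroup whatever basis B is written in.


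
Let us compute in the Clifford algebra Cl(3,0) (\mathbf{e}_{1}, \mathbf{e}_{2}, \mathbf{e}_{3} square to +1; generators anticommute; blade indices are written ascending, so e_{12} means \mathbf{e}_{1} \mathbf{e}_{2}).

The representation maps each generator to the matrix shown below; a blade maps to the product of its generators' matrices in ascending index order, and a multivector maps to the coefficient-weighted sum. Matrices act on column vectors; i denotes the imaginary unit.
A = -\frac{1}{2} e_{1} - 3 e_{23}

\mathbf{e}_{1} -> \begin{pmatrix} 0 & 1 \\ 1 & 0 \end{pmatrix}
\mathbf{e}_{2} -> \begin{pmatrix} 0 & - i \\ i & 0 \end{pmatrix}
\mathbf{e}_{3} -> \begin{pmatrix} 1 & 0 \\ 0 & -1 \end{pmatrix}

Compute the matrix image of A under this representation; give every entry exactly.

Bivector images (products of the table entries): rho(e_{23}) = rho(\mathbf{e}_{2})rho(\mathbf{e}_{3}) = \begin{pmatrix} 0 & i \\ i & 0 \end{pmatrix}.
M = (-\frac{1}{2})*rho(e_{1}) + (-3)*rho(e_{23}), summed entrywise:
Answer: \begin{pmatrix} 0 & - \frac{1}{2} - 3 i \\ - \frac{1}{2} - 3 i & 0 \end{pmatrix}


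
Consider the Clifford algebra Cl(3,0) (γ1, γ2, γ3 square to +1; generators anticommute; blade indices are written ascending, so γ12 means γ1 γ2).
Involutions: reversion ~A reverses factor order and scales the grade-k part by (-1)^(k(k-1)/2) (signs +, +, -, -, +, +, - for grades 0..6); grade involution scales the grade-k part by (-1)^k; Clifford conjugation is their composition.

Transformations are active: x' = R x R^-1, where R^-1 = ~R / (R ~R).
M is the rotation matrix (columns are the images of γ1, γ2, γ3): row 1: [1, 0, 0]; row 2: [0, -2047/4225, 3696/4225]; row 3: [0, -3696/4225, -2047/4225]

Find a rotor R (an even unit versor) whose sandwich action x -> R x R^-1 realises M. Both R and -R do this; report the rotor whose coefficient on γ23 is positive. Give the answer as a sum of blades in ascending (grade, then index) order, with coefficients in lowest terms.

Method: write R = a + b12*γ12 + b13*γ13 + b23*γ23 with a^2 + b12^2 + b13^2 + b23^2 = 1 (so R^-1 = ~R). Expanding the columns R e_j ~R gives tr M = 4a^2 - 1 and, from the antisymmetric part, M21 - M12 = -4a*b12, M13 - M31 = 4a*b13, M32 - M23 = -4a*b23.
Here tr M = 131/4225, so a^2 = (1 + tr M)/4 = 1089/4225 and a = ±33/65. Taking a = 33/65: M21 - M12 = 0, M13 - M31 = 0, M32 - M23 = -7392/4225, giving b12 = 0, b13 = 0, b23 = 56/65, i.e. R = 33/65 + 56/65*γ23.
Its γ23 coefficient is already positive.
Answer: 33/65 + 56/65*γ23. Why the constraint matters: R and -R act identically through the sandwich — M has trace 131/4225 either way — so only the sign condition on γ23 picks one of the two preimages.


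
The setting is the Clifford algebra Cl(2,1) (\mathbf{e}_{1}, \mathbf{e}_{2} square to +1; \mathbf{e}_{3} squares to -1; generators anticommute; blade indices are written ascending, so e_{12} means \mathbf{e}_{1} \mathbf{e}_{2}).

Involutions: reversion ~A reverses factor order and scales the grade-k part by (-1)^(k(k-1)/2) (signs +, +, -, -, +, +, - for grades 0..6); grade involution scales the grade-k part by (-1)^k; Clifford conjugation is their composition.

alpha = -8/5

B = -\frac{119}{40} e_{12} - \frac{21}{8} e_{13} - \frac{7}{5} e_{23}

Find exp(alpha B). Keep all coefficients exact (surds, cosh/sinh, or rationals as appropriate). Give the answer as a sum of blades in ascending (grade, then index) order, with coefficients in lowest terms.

B^2 term by term: the squares give (-\frac{119}{40})^2*(e_{12})^2 + (-\frac{21}{8})^2*(e_{13})^2 + (-\frac{7}{5})^2*(e_{23})^2 = \frac{14161}{1600}*(-1) + \frac{441}{64}*(+1) + \frac{49}{25}*(+1) = 0 (each basis 2-blade squares to minus the product of its generators' squares); cross terms between blades sharing an index anticommute and cancel. So B^2 = 0.
B^2 = 0, hence only two terms survive: exp(alpha B) = 1 + alpha B (parabolic case).
Answer: 1 + \frac{119}{25} e_{12} + \frac{21}{5} e_{13} + \frac{56}{25} e_{23}


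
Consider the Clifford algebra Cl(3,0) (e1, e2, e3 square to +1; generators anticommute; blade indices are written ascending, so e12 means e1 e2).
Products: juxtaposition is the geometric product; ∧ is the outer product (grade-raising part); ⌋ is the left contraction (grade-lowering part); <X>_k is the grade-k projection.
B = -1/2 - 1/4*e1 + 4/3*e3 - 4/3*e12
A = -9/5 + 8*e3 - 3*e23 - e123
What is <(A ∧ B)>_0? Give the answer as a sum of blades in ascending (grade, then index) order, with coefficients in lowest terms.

step 1: 9/10 + 9/20*e1 - 32/5*e3 + 12/5*e12 + 2*e13 + 3/2*e23 - 113/12*e123
step 2: 9/10
Answer: 9/10


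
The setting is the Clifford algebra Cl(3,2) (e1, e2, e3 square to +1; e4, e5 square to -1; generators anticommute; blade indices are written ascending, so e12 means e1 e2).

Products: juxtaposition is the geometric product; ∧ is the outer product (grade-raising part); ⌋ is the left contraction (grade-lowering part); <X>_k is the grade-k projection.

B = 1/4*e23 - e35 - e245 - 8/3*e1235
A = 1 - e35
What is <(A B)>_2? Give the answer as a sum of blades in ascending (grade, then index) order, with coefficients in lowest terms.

step 1: 1 + 8/3*e12 + 1/4*e23 + 1/4*e25 - e35 + e234 - e245 - 8/3*e1235
step 2: 8/3*e12 + 1/4*e23 + 1/4*e25 - e35
Answer: 8/3*e12 + 1/4*e23 + 1/4*e25 - e35


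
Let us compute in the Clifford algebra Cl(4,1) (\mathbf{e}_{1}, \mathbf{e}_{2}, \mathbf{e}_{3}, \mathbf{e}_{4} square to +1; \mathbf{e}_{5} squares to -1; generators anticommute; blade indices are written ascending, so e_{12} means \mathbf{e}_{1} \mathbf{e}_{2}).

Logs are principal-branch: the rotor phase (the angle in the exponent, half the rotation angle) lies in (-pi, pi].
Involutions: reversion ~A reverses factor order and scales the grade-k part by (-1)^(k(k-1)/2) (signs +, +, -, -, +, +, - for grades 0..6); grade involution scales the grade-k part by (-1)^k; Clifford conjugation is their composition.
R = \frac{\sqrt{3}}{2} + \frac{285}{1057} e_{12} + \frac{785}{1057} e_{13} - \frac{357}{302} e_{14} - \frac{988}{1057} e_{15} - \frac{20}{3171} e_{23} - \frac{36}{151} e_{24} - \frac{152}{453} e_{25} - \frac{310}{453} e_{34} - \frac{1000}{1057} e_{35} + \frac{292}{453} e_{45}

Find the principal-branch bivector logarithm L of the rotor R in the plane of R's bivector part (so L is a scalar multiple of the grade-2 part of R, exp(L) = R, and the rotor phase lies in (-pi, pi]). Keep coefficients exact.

The scalar part of R is \frac{\sqrt{3}}{2}, so the principal-branch rotor phase is pinned; divide the bivector part by its sine to get the unit plane — L is the phase times that plane.
Concretely: cos(phase) = \frac{\sqrt{3}}{2} gives phase = ±\frac{\pi}{6}, and since phase/sin(phase) is even the sign is immaterial: L = (phase/sin(phase)) * <R>_2 = (\frac{\pi}{3}) * <R>_2.
Answer: \frac{95 \pi}{1057} e_{12} + \frac{785 \pi}{3171} e_{13} - \frac{119 \pi}{302} e_{14} - \frac{988 \pi}{3171} e_{15} - \frac{20 \pi}{9513} e_{23} - \frac{12 \pi}{151} e_{24} - \frac{152 \pi}{1359} e_{25} - \frac{310 \pi}{1359} e_{34} - \frac{1000 \pi}{3171} e_{35} + \frac{292 \pi}{1359} e_{45}
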